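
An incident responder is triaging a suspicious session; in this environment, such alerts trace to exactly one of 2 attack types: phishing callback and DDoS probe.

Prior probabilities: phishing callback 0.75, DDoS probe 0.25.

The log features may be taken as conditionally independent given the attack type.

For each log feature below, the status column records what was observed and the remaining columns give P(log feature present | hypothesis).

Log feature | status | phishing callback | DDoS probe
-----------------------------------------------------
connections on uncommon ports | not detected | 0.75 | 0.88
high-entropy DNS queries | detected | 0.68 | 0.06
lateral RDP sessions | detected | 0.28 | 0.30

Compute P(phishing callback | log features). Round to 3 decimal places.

0.985

For each hypothesis, the unnormalized posterior weight is prior × product of the log feature likelihoods (using 1 − P(present | H) for each absent log feature):
  phishing callback: 0.75 × (1 − 0.75) × 0.68 × 0.28 = 0.0357
  DDoS probe: 0.25 × (1 − 0.88) × 0.06 × 0.30 = 0.00054
Marginal likelihood of the evidence = 0.03624.
P(phishing callback | evidence) = 0.0357 / 0.03624 ≈ 0.985.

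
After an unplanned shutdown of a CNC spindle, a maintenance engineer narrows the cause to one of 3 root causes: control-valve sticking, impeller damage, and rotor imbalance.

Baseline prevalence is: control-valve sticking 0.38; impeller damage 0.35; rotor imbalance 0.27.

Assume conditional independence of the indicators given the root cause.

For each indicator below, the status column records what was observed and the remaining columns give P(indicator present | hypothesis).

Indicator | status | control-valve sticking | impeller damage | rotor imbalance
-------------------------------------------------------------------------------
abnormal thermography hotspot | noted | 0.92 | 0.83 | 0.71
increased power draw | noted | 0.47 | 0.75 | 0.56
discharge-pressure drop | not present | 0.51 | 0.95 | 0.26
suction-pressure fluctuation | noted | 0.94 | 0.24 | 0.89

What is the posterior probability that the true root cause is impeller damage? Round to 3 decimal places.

For each hypothesis, the unnormalized posterior weight is prior × product of the indicator likelihoods (using 1 − P(present | H) for each absent indicator):
  control-valve sticking: 0.38 × 0.92 × 0.47 × (1 − 0.51) × 0.94 = 0.075682
  impeller damage: 0.35 × 0.83 × 0.75 × (1 − 0.95) × 0.24 = 0.0026145
  rotor imbalance: 0.27 × 0.71 × 0.56 × (1 − 0.26) × 0.89 = 0.070702
Marginal likelihood of the evidence = 0.149.
P(impeller damage | evidence) = 0.0026145 / 0.149 ≈ 0.018.

0.018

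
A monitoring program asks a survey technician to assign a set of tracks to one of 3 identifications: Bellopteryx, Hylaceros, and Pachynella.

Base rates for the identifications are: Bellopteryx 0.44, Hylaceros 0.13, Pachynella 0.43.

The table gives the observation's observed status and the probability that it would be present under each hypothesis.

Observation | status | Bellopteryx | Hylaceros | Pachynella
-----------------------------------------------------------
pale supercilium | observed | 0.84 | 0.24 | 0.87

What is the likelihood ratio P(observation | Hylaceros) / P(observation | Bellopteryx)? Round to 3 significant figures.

The Bayes factor is the ratio of the two likelihoods.
  Hylaceros: 0.24
  Bellopteryx: 0.84
Bayes factor = 0.24 / 0.84 ≈ 0.286

0.286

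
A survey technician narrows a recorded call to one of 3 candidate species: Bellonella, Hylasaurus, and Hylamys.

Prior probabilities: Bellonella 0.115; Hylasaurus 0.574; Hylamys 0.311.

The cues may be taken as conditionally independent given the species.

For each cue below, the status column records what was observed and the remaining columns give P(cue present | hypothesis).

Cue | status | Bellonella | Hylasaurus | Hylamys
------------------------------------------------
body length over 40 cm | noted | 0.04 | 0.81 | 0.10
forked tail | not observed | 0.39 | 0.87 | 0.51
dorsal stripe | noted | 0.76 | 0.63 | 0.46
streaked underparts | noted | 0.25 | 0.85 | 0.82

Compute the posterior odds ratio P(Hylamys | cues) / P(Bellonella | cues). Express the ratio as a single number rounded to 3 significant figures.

10.8

Posterior odds equal prior odds times the likelihood ratio; only the two competing hypotheses matter (using 1 − P(present | H) for each absent cue).
  Hylamys: 0.311 × 0.10 × (1 − 0.51) × 0.46 × 0.82 = 0.0057482
  Bellonella: 0.115 × 0.04 × (1 − 0.39) × 0.76 × 0.25 = 0.00053314
Posterior odds = 0.0057482 / 0.00053314 ≈ 10.8.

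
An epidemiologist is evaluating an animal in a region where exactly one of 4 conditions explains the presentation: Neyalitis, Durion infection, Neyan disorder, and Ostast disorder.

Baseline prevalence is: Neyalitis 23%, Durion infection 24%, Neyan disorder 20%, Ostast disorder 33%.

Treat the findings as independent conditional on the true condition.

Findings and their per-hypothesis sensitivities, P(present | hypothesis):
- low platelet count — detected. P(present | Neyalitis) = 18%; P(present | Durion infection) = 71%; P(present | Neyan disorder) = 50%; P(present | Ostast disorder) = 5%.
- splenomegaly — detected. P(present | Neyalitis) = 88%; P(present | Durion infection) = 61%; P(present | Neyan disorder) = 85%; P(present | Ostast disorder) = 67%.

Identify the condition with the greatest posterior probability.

For each hypothesis, the unnormalized posterior weight is prior × product of the finding likelihoods:
  Neyalitis: 0.23 × 0.18 × 0.88 = 0.036432
  Durion infection: 0.24 × 0.71 × 0.61 = 0.10394
  Neyan disorder: 0.20 × 0.50 × 0.85 = 0.085
  Ostast disorder: 0.33 × 0.05 × 0.67 = 0.011055
The unnormalized weights sum to 0.23643.
P(Neyalitis | evidence) ≈ 0.036432 / 0.23643 ≈ 0.154
P(Durion infection | evidence) ≈ 0.10394 / 0.23643 ≈ 0.440
P(Neyan disorder | evidence) ≈ 0.085 / 0.23643 ≈ 0.360
P(Ostast disorder | evidence) ≈ 0.011055 / 0.23643 ≈ 0.047
The largest is 0.440, so Durion infection is most probable.

Durion infection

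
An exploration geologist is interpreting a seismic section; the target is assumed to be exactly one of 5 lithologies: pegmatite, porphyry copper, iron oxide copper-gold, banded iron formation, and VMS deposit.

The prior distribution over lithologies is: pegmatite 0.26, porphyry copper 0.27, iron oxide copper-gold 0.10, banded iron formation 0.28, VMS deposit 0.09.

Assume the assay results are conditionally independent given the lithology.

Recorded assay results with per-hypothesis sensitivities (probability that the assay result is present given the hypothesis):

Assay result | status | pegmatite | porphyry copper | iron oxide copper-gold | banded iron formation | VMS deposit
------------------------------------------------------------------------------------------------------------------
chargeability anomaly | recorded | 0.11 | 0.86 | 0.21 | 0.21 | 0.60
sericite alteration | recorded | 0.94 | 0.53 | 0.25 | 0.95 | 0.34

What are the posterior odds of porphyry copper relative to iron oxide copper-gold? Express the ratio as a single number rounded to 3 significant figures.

The normalizing constant cancels in an odds ratio, so compute prior × likelihood for the two hypotheses only:
  porphyry copper: 0.27 × 0.86 × 0.53 = 0.12307
  iron oxide copper-gold: 0.10 × 0.21 × 0.25 = 0.00525
Odds(porphyry copper : iron oxide copper-gold) = 0.12307 / 0.00525 ≈ 23.4.

23.4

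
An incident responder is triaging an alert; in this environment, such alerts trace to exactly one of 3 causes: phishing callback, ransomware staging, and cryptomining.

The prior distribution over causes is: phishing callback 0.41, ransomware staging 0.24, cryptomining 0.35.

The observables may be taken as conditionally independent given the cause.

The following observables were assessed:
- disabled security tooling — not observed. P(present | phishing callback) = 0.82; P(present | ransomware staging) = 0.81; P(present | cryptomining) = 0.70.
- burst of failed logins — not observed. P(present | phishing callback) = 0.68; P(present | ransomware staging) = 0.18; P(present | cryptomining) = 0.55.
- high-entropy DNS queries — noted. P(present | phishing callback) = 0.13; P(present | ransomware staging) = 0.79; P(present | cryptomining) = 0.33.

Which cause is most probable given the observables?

ransomware staging

By Bayes' rule with conditional independence, the unnormalized weight for each hypothesis is prior × ∏ likelihoods (using 1 − P(present | H) for each absent observable):
  phishing callback: 0.41 × (1 − 0.82) × (1 − 0.68) × 0.13 = 0.0030701
  ransomware staging: 0.24 × (1 − 0.81) × (1 − 0.18) × 0.79 = 0.02954
  cryptomining: 0.35 × (1 − 0.70) × (1 − 0.55) × 0.33 = 0.015593
Normalizing constant Z = 0.0030701 + 0.02954 + 0.015593 = 0.048202.
P(phishing callback | evidence) ≈ 0.0030701 / 0.048202 ≈ 0.064
P(ransomware staging | evidence) ≈ 0.02954 / 0.048202 ≈ 0.613
P(cryptomining | evidence) ≈ 0.015593 / 0.048202 ≈ 0.323
The largest is 0.613, so ransomware staging is most probable.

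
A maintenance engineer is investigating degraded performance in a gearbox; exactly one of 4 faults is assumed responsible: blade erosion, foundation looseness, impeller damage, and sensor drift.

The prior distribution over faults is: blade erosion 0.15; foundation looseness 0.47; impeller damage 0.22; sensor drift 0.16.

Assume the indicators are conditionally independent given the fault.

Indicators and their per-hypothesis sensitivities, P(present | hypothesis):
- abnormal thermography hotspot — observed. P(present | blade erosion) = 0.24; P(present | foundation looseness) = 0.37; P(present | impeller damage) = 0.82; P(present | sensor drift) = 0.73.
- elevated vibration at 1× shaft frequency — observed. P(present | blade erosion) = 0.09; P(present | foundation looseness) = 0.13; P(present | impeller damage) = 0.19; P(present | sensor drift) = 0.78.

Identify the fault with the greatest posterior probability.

Multiply each prior by the joint likelihood of the indicator pattern:
  blade erosion: 0.15 × 0.24 × 0.09 = 0.00324
  foundation looseness: 0.47 × 0.37 × 0.13 = 0.022607
  impeller damage: 0.22 × 0.82 × 0.19 = 0.034276
  sensor drift: 0.16 × 0.73 × 0.78 = 0.091104
Marginal likelihood of the evidence = 0.15123.
P(blade erosion | evidence) ≈ 0.00324 / 0.15123 ≈ 0.021
P(foundation looseness | evidence) ≈ 0.022607 / 0.15123 ≈ 0.149
P(impeller damage | evidence) ≈ 0.034276 / 0.15123 ≈ 0.227
P(sensor drift | evidence) ≈ 0.091104 / 0.15123 ≈ 0.602
The largest is 0.602, so sensor drift is most probable.

sensor drift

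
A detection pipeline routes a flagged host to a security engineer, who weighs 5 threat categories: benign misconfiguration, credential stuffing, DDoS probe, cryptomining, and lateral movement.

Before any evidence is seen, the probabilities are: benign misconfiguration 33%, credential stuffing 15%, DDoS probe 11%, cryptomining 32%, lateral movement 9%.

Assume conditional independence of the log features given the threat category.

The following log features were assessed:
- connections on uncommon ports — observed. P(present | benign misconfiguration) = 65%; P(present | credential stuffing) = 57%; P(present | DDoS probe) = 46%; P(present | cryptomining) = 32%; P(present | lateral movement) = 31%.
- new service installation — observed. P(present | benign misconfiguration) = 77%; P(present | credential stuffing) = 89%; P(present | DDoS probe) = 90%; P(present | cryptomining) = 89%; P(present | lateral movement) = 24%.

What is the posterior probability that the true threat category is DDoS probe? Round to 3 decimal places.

0.118

For each hypothesis, the unnormalized posterior weight is prior × product of the log feature likelihoods:
  benign misconfiguration: 0.33 × 0.65 × 0.77 = 0.16517
  credential stuffing: 0.15 × 0.57 × 0.89 = 0.076095
  DDoS probe: 0.11 × 0.46 × 0.90 = 0.04554
  cryptomining: 0.32 × 0.32 × 0.89 = 0.091136
  lateral movement: 0.09 × 0.31 × 0.24 = 0.006696
Marginal likelihood of the evidence = 0.38463.
P(DDoS probe | evidence) = 0.04554 / 0.38463 ≈ 0.118.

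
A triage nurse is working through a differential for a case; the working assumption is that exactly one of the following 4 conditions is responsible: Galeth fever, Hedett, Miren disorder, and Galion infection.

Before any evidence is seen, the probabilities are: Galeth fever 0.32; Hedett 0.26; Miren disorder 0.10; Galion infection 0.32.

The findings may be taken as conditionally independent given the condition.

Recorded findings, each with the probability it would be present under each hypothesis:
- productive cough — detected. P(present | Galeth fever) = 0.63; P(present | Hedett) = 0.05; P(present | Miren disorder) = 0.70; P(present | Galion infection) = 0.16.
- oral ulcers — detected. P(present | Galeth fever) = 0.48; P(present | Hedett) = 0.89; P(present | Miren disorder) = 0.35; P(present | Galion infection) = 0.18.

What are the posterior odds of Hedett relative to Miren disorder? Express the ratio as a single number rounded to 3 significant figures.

0.472

Unnormalized posterior weight (prior times the finding likelihoods) for each of the two hypotheses:
  Hedett: 0.26 × 0.05 × 0.89 = 0.01157
  Miren disorder: 0.10 × 0.70 × 0.35 = 0.0245
Odds(Hedett : Miren disorder) = 0.01157 / 0.0245 ≈ 0.472.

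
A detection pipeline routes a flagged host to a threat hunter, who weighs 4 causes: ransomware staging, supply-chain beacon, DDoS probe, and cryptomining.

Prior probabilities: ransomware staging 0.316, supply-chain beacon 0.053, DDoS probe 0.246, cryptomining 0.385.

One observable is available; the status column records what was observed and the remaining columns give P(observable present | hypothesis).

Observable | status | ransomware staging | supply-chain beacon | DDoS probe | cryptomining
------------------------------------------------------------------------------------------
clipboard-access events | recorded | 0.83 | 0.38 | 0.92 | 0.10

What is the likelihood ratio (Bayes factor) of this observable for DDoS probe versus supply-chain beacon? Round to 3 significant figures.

The Bayes factor is the ratio of the two likelihoods.
  DDoS probe: 0.92
  supply-chain beacon: 0.38
Bayes factor = 0.92 / 0.38 ≈ 2.42

2.42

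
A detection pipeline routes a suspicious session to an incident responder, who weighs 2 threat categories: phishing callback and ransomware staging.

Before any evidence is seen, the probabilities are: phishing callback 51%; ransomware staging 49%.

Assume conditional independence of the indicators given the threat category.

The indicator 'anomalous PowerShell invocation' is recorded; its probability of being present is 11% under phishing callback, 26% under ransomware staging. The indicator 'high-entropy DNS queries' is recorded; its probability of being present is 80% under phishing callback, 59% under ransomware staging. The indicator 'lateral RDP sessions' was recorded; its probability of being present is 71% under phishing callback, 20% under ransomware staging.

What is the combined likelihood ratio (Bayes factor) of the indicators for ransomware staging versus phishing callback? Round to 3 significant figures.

0.491

Joint likelihood of the indicator pattern under each hypothesis:
  ransomware staging: 0.26 × 0.59 × 0.20 = 0.03068
  phishing callback: 0.11 × 0.80 × 0.71 = 0.06248
Bayes factor = 0.03068 / 0.06248 ≈ 0.491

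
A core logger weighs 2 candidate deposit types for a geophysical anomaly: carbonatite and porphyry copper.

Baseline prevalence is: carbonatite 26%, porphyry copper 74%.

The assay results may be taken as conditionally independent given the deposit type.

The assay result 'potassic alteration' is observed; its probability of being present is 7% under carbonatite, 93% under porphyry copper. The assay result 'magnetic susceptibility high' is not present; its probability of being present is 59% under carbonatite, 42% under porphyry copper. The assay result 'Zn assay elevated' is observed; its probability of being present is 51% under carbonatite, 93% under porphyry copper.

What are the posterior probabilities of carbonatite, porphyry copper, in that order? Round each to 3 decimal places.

0.010, 0.990

By Bayes' rule with conditional independence, the unnormalized weight for each hypothesis is prior × ∏ likelihoods (using 1 − P(present | H) for each absent assay result):
  carbonatite: 0.26 × 0.07 × (1 − 0.59) × 0.51 = 0.0038056
  porphyry copper: 0.74 × 0.93 × (1 − 0.42) × 0.93 = 0.37122
Normalizing constant Z = 0.0038056 + 0.37122 = 0.37502.
P(carbonatite | evidence) = 0.0038056 / 0.37502 ≈ 0.010
P(porphyry copper | evidence) = 0.37122 / 0.37502 ≈ 0.990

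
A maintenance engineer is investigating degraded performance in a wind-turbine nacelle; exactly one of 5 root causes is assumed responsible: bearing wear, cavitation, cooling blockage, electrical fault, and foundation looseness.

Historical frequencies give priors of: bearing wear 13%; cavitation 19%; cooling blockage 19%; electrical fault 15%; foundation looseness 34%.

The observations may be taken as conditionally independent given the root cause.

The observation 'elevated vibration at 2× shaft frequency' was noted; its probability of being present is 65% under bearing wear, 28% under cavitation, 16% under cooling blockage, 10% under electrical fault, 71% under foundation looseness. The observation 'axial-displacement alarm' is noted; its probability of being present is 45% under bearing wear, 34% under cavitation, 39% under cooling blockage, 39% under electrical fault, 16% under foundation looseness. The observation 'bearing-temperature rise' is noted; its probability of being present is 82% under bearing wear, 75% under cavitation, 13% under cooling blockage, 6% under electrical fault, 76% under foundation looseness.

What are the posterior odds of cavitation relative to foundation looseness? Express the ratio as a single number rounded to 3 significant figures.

The normalizing constant cancels in an odds ratio, so compute prior × likelihood for the two hypotheses only:
  cavitation: 0.19 × 0.28 × 0.34 × 0.75 = 0.013566
  foundation looseness: 0.34 × 0.71 × 0.16 × 0.76 = 0.029354
Odds(cavitation : foundation looseness) = 0.013566 / 0.029354 ≈ 0.462.

0.462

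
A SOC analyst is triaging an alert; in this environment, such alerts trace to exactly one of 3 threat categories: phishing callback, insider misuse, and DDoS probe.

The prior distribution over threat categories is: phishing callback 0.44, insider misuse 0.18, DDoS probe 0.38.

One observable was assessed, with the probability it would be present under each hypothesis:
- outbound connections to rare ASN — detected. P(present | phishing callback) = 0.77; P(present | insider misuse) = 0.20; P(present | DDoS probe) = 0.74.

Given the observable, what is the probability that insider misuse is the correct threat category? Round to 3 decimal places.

For each hypothesis, the unnormalized posterior weight is prior × likelihood:
  phishing callback: 0.44 × 0.77 = 0.3388
  insider misuse: 0.18 × 0.20 = 0.036
  DDoS probe: 0.38 × 0.74 = 0.2812
Marginal likelihood of the evidence = 0.656.
P(insider misuse | evidence) = 0.036 / 0.656 ≈ 0.055.

0.055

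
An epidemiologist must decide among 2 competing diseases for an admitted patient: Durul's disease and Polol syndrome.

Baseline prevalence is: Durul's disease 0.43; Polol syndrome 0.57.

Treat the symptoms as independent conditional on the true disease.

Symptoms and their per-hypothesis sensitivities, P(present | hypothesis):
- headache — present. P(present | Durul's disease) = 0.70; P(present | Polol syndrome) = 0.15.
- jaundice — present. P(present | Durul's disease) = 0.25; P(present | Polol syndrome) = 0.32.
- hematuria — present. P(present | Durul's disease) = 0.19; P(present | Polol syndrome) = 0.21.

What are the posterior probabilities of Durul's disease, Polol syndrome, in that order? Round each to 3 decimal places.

For each hypothesis, the unnormalized posterior weight is prior × product of the symptom likelihoods:
  Durul's disease: 0.43 × 0.70 × 0.25 × 0.19 = 0.014297
  Polol syndrome: 0.57 × 0.15 × 0.32 × 0.21 = 0.0057456
Marginal likelihood of the evidence = 0.020043.
P(Durul's disease | evidence) = 0.014297 / 0.020043 ≈ 0.713
P(Polol syndrome | evidence) = 0.0057456 / 0.020043 ≈ 0.287

0.713, 0.287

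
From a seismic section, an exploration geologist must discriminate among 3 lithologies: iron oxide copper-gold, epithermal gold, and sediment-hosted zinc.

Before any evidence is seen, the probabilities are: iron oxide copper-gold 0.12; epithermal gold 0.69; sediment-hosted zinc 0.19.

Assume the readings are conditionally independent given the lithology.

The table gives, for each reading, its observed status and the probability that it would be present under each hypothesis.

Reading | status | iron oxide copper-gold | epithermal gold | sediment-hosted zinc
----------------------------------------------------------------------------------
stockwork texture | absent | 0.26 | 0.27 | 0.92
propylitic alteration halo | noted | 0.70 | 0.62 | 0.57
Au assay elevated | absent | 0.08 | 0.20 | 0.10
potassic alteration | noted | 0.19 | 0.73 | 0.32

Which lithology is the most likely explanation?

For each hypothesis, the unnormalized posterior weight is prior × product of the reading likelihoods (using 1 − P(present | H) for each absent reading):
  iron oxide copper-gold: 0.12 × (1 − 0.26) × 0.70 × (1 − 0.08) × 0.19 = 0.010866
  epithermal gold: 0.69 × (1 − 0.27) × 0.62 × (1 − 0.20) × 0.73 = 0.18238
  sediment-hosted zinc: 0.19 × (1 − 0.92) × 0.57 × (1 − 0.10) × 0.32 = 0.0024952
Marginal likelihood of the evidence = 0.19574.
P(iron oxide copper-gold | evidence) ≈ 0.010866 / 0.19574 ≈ 0.056
P(epithermal gold | evidence) ≈ 0.18238 / 0.19574 ≈ 0.932
P(sediment-hosted zinc | evidence) ≈ 0.0024952 / 0.19574 ≈ 0.013
The largest is 0.932, so epithermal gold is most probable.

epithermal gold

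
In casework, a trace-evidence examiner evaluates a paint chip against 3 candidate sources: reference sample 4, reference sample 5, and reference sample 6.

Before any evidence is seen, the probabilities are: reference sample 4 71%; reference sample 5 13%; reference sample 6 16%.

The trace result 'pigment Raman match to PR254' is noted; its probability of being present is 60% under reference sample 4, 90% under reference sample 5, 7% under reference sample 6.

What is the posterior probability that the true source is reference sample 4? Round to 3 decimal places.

Multiply each prior by the likelihood of the trace result:
  reference sample 4: 0.71 × 0.60 = 0.426
  reference sample 5: 0.13 × 0.90 = 0.117
  reference sample 6: 0.16 × 0.07 = 0.0112
The unnormalized weights sum to 0.5542.
P(reference sample 4 | evidence) = 0.426 / 0.5542 ≈ 0.769.

0.769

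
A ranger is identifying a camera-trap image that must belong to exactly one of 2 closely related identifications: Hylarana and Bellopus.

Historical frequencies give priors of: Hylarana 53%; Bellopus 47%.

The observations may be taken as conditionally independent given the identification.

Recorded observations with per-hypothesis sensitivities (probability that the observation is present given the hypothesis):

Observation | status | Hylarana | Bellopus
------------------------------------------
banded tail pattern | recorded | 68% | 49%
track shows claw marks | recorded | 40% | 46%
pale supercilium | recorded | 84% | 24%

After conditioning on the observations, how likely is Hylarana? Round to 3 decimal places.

0.826

Multiply each prior by the joint likelihood of the evidence pattern:
  Hylarana: 0.53 × 0.68 × 0.40 × 0.84 = 0.12109
  Bellopus: 0.47 × 0.49 × 0.46 × 0.24 = 0.025425
Marginal likelihood of the evidence = 0.14652.
P(Hylarana | evidence) = 0.12109 / 0.14652 ≈ 0.826.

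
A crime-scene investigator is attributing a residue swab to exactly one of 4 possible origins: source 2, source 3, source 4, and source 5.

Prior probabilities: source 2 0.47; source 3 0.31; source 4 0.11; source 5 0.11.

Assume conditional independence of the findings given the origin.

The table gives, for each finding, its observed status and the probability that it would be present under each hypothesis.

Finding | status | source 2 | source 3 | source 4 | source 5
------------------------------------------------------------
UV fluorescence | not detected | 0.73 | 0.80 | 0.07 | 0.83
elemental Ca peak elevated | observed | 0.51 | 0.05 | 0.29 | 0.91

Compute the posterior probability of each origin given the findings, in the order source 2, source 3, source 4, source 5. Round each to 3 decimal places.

Multiply each prior by the joint likelihood of the evidence pattern (using 1 − P(present | H) for each absent finding):
  source 2: 0.47 × (1 − 0.73) × 0.51 = 0.064719
  source 3: 0.31 × (1 − 0.80) × 0.05 = 0.0031
  source 4: 0.11 × (1 − 0.07) × 0.29 = 0.029667
  source 5: 0.11 × (1 − 0.83) × 0.91 = 0.017017
The unnormalized weights sum to 0.1145.
P(source 2 | evidence) = 0.064719 / 0.1145 ≈ 0.565
P(source 3 | evidence) = 0.0031 / 0.1145 ≈ 0.027
P(source 4 | evidence) = 0.029667 / 0.1145 ≈ 0.259
P(source 5 | evidence) = 0.017017 / 0.1145 ≈ 0.149

0.565, 0.027, 0.259, 0.149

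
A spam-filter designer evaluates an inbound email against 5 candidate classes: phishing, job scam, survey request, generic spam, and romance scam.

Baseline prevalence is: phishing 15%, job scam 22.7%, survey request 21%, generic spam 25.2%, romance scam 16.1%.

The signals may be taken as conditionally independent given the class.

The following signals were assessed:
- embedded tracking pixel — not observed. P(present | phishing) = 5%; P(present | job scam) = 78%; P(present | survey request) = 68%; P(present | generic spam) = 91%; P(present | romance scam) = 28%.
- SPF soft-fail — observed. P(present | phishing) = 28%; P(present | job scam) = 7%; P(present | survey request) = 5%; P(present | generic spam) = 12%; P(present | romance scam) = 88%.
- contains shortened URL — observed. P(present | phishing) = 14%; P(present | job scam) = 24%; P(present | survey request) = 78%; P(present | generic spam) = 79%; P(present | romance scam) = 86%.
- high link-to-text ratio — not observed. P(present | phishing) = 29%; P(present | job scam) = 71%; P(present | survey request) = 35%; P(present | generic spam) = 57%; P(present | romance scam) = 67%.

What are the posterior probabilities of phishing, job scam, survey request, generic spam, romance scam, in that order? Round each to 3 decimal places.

0.111, 0.007, 0.048, 0.026, 0.809

By Bayes' rule with conditional independence, the unnormalized weight for each hypothesis is prior × ∏ likelihoods (using 1 − P(present | H) for each absent signal):
  phishing: 0.150 × (1 − 0.05) × 0.28 × 0.14 × (1 − 0.29) = 0.0039661
  job scam: 0.227 × (1 − 0.78) × 0.07 × 0.24 × (1 − 0.71) = 0.00024331
  survey request: 0.210 × (1 − 0.68) × 0.05 × 0.78 × (1 − 0.35) = 0.0017035
  generic spam: 0.252 × (1 − 0.91) × 0.12 × 0.79 × (1 − 0.57) = 0.00092453
  romance scam: 0.161 × (1 − 0.28) × 0.88 × 0.86 × (1 − 0.67) = 0.02895
Normalizing constant Z = 0.0039661 + 0.00024331 + 0.0017035 + 0.00092453 + 0.02895 = 0.035788.
P(phishing | evidence) = 0.0039661 / 0.035788 ≈ 0.111
P(job scam | evidence) = 0.00024331 / 0.035788 ≈ 0.007
P(survey request | evidence) = 0.0017035 / 0.035788 ≈ 0.048
P(generic spam | evidence) = 0.00092453 / 0.035788 ≈ 0.026
P(romance scam | evidence) = 0.02895 / 0.035788 ≈ 0.809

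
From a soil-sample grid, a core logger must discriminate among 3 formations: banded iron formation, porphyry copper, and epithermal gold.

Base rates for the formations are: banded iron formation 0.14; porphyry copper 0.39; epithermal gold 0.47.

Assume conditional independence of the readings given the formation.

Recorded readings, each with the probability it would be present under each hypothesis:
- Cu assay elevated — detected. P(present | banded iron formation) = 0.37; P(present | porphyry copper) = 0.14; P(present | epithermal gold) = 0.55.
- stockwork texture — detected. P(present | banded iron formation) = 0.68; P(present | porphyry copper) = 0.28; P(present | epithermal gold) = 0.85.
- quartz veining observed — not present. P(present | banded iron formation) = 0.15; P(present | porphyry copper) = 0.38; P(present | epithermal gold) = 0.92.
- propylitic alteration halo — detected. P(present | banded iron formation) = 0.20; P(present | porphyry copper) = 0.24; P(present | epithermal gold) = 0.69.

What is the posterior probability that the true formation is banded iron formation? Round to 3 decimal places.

0.294

By Bayes' rule with conditional independence, the unnormalized weight for each hypothesis is prior × ∏ likelihoods (using 1 − P(present | H) for each absent reading):
  banded iron formation: 0.14 × 0.37 × 0.68 × (1 − 0.15) × 0.20 = 0.0059881
  porphyry copper: 0.39 × 0.14 × 0.28 × (1 − 0.38) × 0.24 = 0.0022749
  epithermal gold: 0.47 × 0.55 × 0.85 × (1 − 0.92) × 0.69 = 0.012129
Normalizing constant Z = 0.0059881 + 0.0022749 + 0.012129 = 0.020392.
P(banded iron formation | evidence) = 0.0059881 / 0.020392 ≈ 0.294.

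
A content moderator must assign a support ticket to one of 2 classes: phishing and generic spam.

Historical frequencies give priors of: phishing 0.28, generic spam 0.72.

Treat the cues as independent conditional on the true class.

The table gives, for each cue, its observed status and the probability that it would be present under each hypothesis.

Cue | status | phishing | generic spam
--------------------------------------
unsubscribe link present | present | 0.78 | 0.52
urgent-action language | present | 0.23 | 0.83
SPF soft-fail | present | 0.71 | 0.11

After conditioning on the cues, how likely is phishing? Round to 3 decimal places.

By Bayes' rule with conditional independence, the unnormalized weight for each hypothesis is prior × ∏ likelihoods:
  phishing: 0.28 × 0.78 × 0.23 × 0.71 = 0.035665
  generic spam: 0.72 × 0.52 × 0.83 × 0.11 = 0.034183
Normalizing constant Z = 0.035665 + 0.034183 = 0.069847.
P(phishing | evidence) = 0.035665 / 0.069847 ≈ 0.511.

0.511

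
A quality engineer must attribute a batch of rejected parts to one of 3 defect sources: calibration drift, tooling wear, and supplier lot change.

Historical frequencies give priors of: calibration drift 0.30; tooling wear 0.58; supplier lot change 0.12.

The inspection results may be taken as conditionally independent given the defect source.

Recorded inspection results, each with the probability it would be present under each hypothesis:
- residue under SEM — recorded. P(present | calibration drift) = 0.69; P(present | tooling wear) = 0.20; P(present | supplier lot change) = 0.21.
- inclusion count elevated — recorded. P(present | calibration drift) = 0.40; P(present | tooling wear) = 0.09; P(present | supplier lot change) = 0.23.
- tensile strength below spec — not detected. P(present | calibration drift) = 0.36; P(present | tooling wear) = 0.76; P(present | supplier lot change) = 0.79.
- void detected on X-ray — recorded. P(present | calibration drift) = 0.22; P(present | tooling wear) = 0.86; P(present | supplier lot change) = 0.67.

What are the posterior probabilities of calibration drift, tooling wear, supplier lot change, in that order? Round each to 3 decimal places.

0.797, 0.147, 0.056

By Bayes' rule with conditional independence, the unnormalized weight for each hypothesis is prior × ∏ likelihoods (using 1 − P(present | H) for each absent inspection result):
  calibration drift: 0.30 × 0.69 × 0.40 × (1 − 0.36) × 0.22 = 0.011658
  tooling wear: 0.58 × 0.20 × 0.09 × (1 − 0.76) × 0.86 = 0.0021548
  supplier lot change: 0.12 × 0.21 × 0.23 × (1 − 0.79) × 0.67 = 0.0008155
The unnormalized weights sum to 0.014629.
P(calibration drift | evidence) = 0.011658 / 0.014629 ≈ 0.797
P(tooling wear | evidence) = 0.0021548 / 0.014629 ≈ 0.147
P(supplier lot change | evidence) = 0.0008155 / 0.014629 ≈ 0.056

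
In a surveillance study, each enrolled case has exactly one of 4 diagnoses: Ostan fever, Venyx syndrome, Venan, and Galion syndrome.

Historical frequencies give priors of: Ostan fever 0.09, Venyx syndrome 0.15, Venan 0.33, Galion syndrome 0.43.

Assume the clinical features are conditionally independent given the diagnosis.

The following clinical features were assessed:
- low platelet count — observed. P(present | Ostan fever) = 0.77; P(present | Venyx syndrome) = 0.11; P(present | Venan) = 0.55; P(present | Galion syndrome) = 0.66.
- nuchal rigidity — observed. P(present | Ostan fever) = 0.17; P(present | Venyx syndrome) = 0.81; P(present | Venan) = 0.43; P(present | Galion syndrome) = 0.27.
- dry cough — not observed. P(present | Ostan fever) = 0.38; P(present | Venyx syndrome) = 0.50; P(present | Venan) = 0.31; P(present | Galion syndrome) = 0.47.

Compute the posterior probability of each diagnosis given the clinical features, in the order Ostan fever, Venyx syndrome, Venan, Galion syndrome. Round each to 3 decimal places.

Multiply each prior by the joint likelihood of the clinical feature pattern (using 1 − P(present | H) for each absent clinical feature):
  Ostan fever: 0.09 × 0.77 × 0.17 × (1 − 0.38) = 0.0073042
  Venyx syndrome: 0.15 × 0.11 × 0.81 × (1 − 0.50) = 0.0066825
  Venan: 0.33 × 0.55 × 0.43 × (1 − 0.31) = 0.053851
  Galion syndrome: 0.43 × 0.66 × 0.27 × (1 − 0.47) = 0.040612
Marginal likelihood of the evidence = 0.10845.
P(Ostan fever | evidence) = 0.0073042 / 0.10845 ≈ 0.067
P(Venyx syndrome | evidence) = 0.0066825 / 0.10845 ≈ 0.062
P(Venan | evidence) = 0.053851 / 0.10845 ≈ 0.497
P(Galion syndrome | evidence) = 0.040612 / 0.10845 ≈ 0.374

0.067, 0.062, 0.497, 0.374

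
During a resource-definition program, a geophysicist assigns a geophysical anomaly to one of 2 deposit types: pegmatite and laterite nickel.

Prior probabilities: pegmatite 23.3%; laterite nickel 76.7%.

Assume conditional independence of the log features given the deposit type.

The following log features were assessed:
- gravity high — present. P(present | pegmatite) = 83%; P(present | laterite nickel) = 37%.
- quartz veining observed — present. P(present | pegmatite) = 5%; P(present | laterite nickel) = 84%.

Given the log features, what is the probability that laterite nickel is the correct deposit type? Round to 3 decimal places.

0.961

For each hypothesis, the unnormalized posterior weight is prior × product of the log feature likelihoods:
  pegmatite: 0.233 × 0.83 × 0.05 = 0.0096695
  laterite nickel: 0.767 × 0.37 × 0.84 = 0.23838
Normalizing constant Z = 0.0096695 + 0.23838 = 0.24805.
P(laterite nickel | evidence) = 0.23838 / 0.24805 ≈ 0.961.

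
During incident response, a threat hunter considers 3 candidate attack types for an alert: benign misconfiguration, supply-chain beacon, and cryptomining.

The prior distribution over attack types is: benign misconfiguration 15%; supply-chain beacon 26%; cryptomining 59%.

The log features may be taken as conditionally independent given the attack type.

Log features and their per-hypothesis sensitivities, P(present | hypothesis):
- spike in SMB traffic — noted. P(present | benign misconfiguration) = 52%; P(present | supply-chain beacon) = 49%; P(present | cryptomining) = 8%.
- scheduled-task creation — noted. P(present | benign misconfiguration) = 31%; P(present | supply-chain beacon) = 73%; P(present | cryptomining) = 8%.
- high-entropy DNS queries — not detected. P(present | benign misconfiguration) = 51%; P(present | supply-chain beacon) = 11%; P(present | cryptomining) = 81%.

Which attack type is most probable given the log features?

By Bayes' rule with conditional independence, the unnormalized weight for each hypothesis is prior × ∏ likelihoods (using 1 − P(present | H) for each absent log feature):
  benign misconfiguration: 0.15 × 0.52 × 0.31 × (1 − 0.51) = 0.011848
  supply-chain beacon: 0.26 × 0.49 × 0.73 × (1 − 0.11) = 0.082772
  cryptomining: 0.59 × 0.08 × 0.08 × (1 − 0.81) = 0.00071744
Marginal likelihood of the evidence = 0.095337.
P(benign misconfiguration | evidence) ≈ 0.011848 / 0.095337 ≈ 0.124
P(supply-chain beacon | evidence) ≈ 0.082772 / 0.095337 ≈ 0.868
P(cryptomining | evidence) ≈ 0.00071744 / 0.095337 ≈ 0.008
The largest is 0.868, so supply-chain beacon is most probable.

supply-chain beacon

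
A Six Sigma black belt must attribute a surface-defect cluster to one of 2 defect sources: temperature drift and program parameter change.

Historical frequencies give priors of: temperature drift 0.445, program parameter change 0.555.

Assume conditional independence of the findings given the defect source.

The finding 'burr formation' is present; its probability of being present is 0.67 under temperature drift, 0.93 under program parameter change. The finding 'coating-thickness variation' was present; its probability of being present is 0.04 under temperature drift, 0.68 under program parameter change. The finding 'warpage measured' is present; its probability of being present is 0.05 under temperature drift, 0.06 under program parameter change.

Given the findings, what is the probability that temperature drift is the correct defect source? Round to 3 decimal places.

By Bayes' rule with conditional independence, the unnormalized weight for each hypothesis is prior × ∏ likelihoods:
  temperature drift: 0.445 × 0.67 × 0.04 × 0.05 = 0.0005963
  program parameter change: 0.555 × 0.93 × 0.68 × 0.06 = 0.021059
The unnormalized weights sum to 0.021655.
P(temperature drift | evidence) = 0.0005963 / 0.021655 ≈ 0.028.

0.028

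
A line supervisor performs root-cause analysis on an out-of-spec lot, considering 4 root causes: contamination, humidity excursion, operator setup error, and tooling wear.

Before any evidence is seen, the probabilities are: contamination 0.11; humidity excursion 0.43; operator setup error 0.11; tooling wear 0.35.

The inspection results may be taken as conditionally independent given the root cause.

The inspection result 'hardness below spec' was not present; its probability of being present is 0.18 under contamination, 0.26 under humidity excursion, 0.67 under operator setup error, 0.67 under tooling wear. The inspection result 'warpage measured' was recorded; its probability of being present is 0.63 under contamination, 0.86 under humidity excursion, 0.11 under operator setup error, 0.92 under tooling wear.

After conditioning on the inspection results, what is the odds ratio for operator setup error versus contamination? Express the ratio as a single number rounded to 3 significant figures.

Unnormalized posterior weight (prior times the inspection result likelihoods) for each of the two hypotheses (using 1 − P(present | H) for each absent inspection result):
  operator setup error: 0.11 × (1 − 0.67) × 0.11 = 0.003993
  contamination: 0.11 × (1 − 0.18) × 0.63 = 0.056826
Odds(operator setup error : contamination) = 0.003993 / 0.056826 ≈ 0.0703.

0.0703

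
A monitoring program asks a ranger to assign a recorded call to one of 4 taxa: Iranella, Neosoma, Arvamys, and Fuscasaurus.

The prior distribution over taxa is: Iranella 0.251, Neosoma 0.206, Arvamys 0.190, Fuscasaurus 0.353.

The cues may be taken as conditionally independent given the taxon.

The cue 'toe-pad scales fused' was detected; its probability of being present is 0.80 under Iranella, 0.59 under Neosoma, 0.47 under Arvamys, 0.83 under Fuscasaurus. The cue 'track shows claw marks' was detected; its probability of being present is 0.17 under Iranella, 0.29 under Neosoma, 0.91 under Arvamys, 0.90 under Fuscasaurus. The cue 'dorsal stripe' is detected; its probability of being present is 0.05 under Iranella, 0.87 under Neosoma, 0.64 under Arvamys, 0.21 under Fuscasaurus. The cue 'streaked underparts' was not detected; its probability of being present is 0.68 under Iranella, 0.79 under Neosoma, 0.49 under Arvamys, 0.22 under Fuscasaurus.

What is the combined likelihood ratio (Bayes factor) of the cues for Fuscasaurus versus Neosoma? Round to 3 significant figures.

3.91

Joint likelihood of the cue pattern under each hypothesis (using 1 − P(present | H) for each absent cue):
  Fuscasaurus: 0.83 × 0.90 × 0.21 × (1 − 0.22) = 0.12236
  Neosoma: 0.59 × 0.29 × 0.87 × (1 − 0.79) = 0.03126
Bayes factor = 0.12236 / 0.03126 ≈ 3.91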